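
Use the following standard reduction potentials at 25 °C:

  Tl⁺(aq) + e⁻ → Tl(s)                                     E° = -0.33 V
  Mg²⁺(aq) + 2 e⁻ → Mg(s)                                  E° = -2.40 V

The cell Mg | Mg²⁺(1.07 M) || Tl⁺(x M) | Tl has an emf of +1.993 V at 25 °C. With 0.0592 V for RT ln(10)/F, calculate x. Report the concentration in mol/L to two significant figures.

0.052 M

Tl⁺/Tl is the cathode, Mg²⁺/Mg the anode: E°cell = +2.07 V, n = 2.
Overall reaction: 2 Tl⁺(aq) + Mg(s) → 2 Tl(s) + Mg²⁺(aq); Q = [Mg²⁺]^1/[Tl⁺]^2.
From E = E° − (0.0592/n) log Q: log Q = (E° − E)·n/0.0592 = (+2.07 − (+1.993))·2/0.0592 = 2.6014.
So 2·log[Tl⁺] = 1·log(1.07) − log Q = 0.0294 − (2.6014) = -2.5720; log[Tl⁺] = -2.5720 / 2 = -1.2860; [Tl⁺] = 10^(-1.2860) ≈ 0.052 M.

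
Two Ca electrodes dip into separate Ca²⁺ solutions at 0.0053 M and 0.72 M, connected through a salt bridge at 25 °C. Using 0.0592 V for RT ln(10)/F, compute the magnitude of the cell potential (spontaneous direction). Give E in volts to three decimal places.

+0.063 V

For a concentration cell E°cell = 0. The 0.72 M side is the cathode (reduction is favoured where [Ca²⁺] is higher).
With n = 2, E = −(0.0592/2) log([Ca²⁺]ₐₙ/[Ca²⁺]꜀ₐₜ) = −(0.0592/2) log(0.0053/0.72) = −(0.0592/2)(-2.133) = +0.063 V.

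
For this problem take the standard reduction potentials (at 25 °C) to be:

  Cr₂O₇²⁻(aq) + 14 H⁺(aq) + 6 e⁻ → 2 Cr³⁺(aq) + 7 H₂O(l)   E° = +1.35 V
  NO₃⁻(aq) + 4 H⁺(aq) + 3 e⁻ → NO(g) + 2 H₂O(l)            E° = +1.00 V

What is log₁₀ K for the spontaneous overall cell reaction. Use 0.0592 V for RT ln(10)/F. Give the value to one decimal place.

35.5

Cathode: Cr₂O₇²⁻/Cr³⁺; anode: NO₃⁻/NO. E°cell = +0.35 V, n = 6.
log K = nE°cell / 0.0592 = (6)(+0.35) / 0.0592 = 35.5.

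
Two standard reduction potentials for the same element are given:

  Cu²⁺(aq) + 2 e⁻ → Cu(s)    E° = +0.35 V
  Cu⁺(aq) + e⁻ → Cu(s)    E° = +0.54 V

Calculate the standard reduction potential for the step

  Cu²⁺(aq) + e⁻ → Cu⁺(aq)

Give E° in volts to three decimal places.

+0.160 V

Sequential free energies add, so n₃E°₃ = n₁E°₁ + n₂E°₂.
With n₃ = 2, and the known step contributing 1×(+0.54) V, the unknown satisfies 1·E° = 2×(+0.35) − 1×(+0.54) = +0.160.
E° = +0.160 / 1 = +0.160 V.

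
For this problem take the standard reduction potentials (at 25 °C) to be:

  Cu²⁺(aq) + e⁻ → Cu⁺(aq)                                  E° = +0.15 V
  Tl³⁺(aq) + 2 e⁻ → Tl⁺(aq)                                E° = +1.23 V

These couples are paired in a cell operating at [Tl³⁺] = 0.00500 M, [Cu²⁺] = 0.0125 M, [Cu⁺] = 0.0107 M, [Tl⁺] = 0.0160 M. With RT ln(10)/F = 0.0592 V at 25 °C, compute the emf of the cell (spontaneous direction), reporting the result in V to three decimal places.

Tl³⁺/Tl⁺ is the cathode (higher E°), Cu²⁺/Cu⁺ the anode: E°cell = +1.23 − (+0.15) = +1.08 V, n = 2.
Overall: Tl³⁺(aq) + 2 Cu⁺(aq) → Tl⁺(aq) + 2 Cu²⁺(aq)
Q = [Tl⁺]·[Cu²⁺]^2 / ([Tl³⁺]·[Cu⁺]^2); log Q = 0.640.
E = E° − (0.0592/n) log Q = +1.08 − (0.0592/2)(0.640) = +1.061 V.

+1.061 V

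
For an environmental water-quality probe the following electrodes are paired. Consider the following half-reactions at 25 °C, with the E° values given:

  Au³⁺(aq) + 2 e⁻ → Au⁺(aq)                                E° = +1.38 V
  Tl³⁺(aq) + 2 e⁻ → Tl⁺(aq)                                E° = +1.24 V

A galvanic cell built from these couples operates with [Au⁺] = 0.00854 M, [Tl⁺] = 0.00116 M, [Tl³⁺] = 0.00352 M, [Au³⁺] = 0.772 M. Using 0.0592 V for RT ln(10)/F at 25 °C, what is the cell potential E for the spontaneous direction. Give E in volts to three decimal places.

Au³⁺/Au⁺ is the cathode (higher E°), Tl³⁺/Tl⁺ the anode: E°cell = +1.38 − (+1.24) = +0.14 V, n = 2.
Overall: Au³⁺(aq) + Tl⁺(aq) → Au⁺(aq) + Tl³⁺(aq)
Q = [Au⁺]·[Tl³⁺] / ([Au³⁺]·[Tl⁺]); log Q = -1.474.
E = E° − (0.0592/n) log Q = +0.14 − (0.0592/2)(-1.474) = +0.184 V.

+0.184 V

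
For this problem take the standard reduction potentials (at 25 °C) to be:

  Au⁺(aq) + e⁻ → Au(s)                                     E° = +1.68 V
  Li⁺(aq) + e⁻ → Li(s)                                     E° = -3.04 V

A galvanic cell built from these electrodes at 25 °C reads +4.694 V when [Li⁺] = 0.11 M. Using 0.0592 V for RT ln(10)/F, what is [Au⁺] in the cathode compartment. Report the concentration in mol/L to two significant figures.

Au⁺/Au is the cathode, Li⁺/Li the anode: E°cell = +4.72 V, n = 1.
Overall reaction: Au⁺(aq) + Li(s) → Au(s) + Li⁺(aq); Q = [Li⁺]^1/[Au⁺]^1.
From E = E° − (0.0592/n) log Q: log Q = (E° − E)·n/0.0592 = (+4.72 − (+4.694))·1/0.0592 = 0.4392.
So 1·log[Au⁺] = 1·log(0.11) − log Q = -0.9586 − (0.4392) = -1.3978; [Au⁺] = 10^(-1.3978) ≈ 0.040 M.

0.040 M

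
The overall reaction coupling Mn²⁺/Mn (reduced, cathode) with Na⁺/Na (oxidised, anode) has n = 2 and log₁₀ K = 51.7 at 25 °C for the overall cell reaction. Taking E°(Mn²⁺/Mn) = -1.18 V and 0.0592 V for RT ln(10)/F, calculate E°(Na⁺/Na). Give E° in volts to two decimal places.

-2.71 V

E°cell = (0.0592/n)·log K = (0.0592/2)(51.7) = +1.530 V.
Since Mn²⁺/Mn is the cathode and Na⁺/Na the anode, E°cell = E°(Mn²⁺/Mn) − E°(Na⁺/Na).
So E°(Na⁺/Na) = E°(Mn²⁺/Mn) − E°cell = (-1.18) − (+1.530) = -2.71 V.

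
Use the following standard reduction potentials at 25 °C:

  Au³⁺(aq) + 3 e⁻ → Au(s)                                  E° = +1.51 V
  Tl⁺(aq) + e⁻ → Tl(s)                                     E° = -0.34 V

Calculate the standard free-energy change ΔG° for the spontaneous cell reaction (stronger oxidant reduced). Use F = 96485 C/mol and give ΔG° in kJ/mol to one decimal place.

Au³⁺/Au (E° = +1.51 V) is the cathode; Tl⁺/Tl (E° = -0.34 V) is the anode, so E°cell = +1.85 V.
Balancing electrons gives n = 3 (lcm of 3 and 1).
ΔG° = −nFE° = −(3)(96485)(+1.85) = -535,492 J = -535.5 kJ/mol.

-535.5 kJ/mol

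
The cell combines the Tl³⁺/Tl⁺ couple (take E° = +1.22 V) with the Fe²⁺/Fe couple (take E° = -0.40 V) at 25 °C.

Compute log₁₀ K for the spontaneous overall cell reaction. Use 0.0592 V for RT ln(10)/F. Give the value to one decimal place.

54.7

Cathode: Tl³⁺/Tl⁺; anode: Fe²⁺/Fe. E°cell = +1.62 V, n = 2.
log K = nE°cell / 0.0592 = (2)(+1.62) / 0.0592 = 54.7.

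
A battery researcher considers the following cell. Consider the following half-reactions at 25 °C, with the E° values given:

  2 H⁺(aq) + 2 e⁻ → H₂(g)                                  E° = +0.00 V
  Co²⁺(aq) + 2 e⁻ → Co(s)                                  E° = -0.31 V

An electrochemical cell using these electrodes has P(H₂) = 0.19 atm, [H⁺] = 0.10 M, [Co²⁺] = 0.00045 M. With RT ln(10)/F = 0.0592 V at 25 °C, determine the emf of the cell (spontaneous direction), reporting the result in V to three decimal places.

+0.371 V

H⁺/H₂ is the cathode (higher E°), Co²⁺/Co the anode: E°cell = +0.00 − (-0.31) = +0.31 V, n = 2.
Overall: 2 H⁺(aq) + Co(s) → H₂(g) + Co²⁺(aq)
Q = P(H₂)·[Co²⁺] / ([H⁺]^2); log Q = -2.068.
E = E° − (0.0592/n) log Q = +0.31 − (0.0592/2)(-2.068) = +0.371 V.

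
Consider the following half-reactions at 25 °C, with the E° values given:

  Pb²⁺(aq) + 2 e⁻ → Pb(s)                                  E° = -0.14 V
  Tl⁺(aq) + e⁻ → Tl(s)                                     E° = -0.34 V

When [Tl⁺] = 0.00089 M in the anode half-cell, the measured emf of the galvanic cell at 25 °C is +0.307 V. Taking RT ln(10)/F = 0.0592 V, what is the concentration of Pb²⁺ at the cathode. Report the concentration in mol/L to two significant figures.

0.0033 M

Pb²⁺/Pb is the cathode, Tl⁺/Tl the anode: E°cell = +0.20 V, n = 2.
Overall reaction: Pb²⁺(aq) + 2 Tl(s) → Pb(s) + 2 Tl⁺(aq); Q = [Tl⁺]^2/[Pb²⁺]^1.
From E = E° − (0.0592/n) log Q: log Q = (E° − E)·n/0.0592 = (+0.20 − (+0.307))·2/0.0592 = -3.6149.
So 1·log[Pb²⁺] = 2·log(0.00089) − log Q = -6.1012 − (-3.6149) = -2.4863; [Pb²⁺] = 10^(-2.4863) ≈ 0.0033 M.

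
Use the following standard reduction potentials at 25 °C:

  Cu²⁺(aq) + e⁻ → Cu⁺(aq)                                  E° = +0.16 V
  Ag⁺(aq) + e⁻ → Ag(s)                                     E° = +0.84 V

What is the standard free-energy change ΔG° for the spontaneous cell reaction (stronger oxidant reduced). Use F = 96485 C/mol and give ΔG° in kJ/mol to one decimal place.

Ag⁺/Ag (E° = +0.84 V) is the cathode; Cu²⁺/Cu⁺ (E° = +0.16 V) is the anode, so E°cell = +0.68 V.
Balancing electrons gives n = 1 (lcm of 1 and 1).
ΔG° = −nFE° = −(1)(96485)(+0.68) = -65,610 J = -65.6 kJ/mol.

-65.6 kJ/mol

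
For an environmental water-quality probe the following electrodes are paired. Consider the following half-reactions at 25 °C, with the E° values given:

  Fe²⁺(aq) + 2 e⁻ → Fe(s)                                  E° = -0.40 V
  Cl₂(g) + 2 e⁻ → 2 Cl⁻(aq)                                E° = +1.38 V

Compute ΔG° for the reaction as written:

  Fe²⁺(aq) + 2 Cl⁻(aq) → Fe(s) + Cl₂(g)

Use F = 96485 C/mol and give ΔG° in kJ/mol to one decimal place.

As written, Fe²⁺/Fe is reduced (cathode) and Cl₂/Cl⁻ is oxidised (anode), so E°cell = (-0.40) − (+1.38) = -1.78 V.
Balancing electrons gives n = 2.
ΔG° = −nFE° = −(2)(96485)(-1.78) = 343,487 J = +343.5 kJ/mol.

+343.5 kJ/mol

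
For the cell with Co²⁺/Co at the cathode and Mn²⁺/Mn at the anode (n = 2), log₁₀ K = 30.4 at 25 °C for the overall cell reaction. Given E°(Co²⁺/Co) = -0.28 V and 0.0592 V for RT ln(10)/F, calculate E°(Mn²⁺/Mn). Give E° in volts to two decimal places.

E°cell = (0.0592/n)·log K = (0.0592/2)(30.4) = +0.900 V.
Since Co²⁺/Co is the cathode and Mn²⁺/Mn the anode, E°cell = E°(Co²⁺/Co) − E°(Mn²⁺/Mn).
So E°(Mn²⁺/Mn) = E°(Co²⁺/Co) − E°cell = (-0.28) − (+0.900) = -1.18 V.

-1.18 V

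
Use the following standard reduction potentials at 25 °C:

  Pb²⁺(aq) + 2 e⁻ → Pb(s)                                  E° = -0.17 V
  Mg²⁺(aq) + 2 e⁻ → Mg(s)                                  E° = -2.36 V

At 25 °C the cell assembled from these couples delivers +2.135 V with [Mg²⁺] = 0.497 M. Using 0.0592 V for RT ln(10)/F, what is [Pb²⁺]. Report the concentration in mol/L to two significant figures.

Pb²⁺/Pb is the cathode, Mg²⁺/Mg the anode: E°cell = +2.19 V, n = 2.
Overall reaction: Pb²⁺(aq) + Mg(s) → Pb(s) + Mg²⁺(aq); Q = [Mg²⁺]^1/[Pb²⁺]^1.
From E = E° − (0.0592/n) log Q: log Q = (E° − E)·n/0.0592 = (+2.19 − (+2.135))·2/0.0592 = 1.8581.
So 1·log[Pb²⁺] = 1·log(0.497) − log Q = -0.3036 − (1.8581) = -2.1617; [Pb²⁺] = 10^(-2.1617) ≈ 0.0069 M.

0.0069 M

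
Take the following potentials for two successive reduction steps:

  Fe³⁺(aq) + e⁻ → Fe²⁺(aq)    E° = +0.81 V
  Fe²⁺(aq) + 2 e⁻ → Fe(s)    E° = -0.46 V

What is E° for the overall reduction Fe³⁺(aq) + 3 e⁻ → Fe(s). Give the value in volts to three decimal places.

-0.037 V

Standard free energies of sequential steps add: ΔG°₃ = ΔG°₁ + ΔG°₂, so n₃E°₃ = n₁E°₁ + n₂E°₂.
E°₃ = (1×+0.81 + 2×-0.46) / 3 = (-0.110) / 3 = -0.037 V.
E° values themselves are not directly additive — weighting by electron count is essential.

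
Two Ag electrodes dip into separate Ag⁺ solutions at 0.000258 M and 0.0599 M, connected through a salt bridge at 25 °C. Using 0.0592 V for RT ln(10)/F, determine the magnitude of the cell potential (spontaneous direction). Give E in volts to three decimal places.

For a concentration cell E°cell = 0. The 0.0599 M side is the cathode (reduction is favoured where [Ag⁺] is higher).
With n = 1, E = −(0.0592/1) log([Ag⁺]ₐₙ/[Ag⁺]꜀ₐₜ) = −(0.0592/1) log(0.000258/0.0599) = −(0.0592/1)(-2.366) = +0.140 V.

+0.140 V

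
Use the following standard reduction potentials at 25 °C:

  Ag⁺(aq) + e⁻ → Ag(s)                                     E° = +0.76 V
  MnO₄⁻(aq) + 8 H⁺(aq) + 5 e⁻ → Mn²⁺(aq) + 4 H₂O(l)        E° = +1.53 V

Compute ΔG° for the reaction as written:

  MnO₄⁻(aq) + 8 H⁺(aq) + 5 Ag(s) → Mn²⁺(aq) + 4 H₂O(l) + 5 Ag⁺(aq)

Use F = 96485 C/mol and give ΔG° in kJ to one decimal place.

-371.5 kJ

As written, MnO₄⁻/Mn²⁺ is reduced (cathode) and Ag⁺/Ag is oxidised (anode), so E°cell = (+1.53) − (+0.76) = +0.77 V.
Balancing electrons gives n = 5.
ΔG° = −nFE° = −(5)(96485)(+0.77) = -371,467 J = -371.5 kJ.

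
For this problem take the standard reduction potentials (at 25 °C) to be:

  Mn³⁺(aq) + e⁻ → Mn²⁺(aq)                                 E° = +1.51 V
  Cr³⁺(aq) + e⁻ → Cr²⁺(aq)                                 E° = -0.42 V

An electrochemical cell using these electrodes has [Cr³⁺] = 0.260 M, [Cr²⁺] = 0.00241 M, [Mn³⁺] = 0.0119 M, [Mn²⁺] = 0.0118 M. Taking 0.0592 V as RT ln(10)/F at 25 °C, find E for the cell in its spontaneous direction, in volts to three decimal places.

Mn³⁺/Mn²⁺ is the cathode (higher E°), Cr³⁺/Cr²⁺ the anode: E°cell = +1.51 − (-0.42) = +1.93 V, n = 1.
Overall: Mn³⁺(aq) + Cr²⁺(aq) → Mn²⁺(aq) + Cr³⁺(aq)
Q = [Mn²⁺]·[Cr³⁺] / ([Mn³⁺]·[Cr²⁺]); log Q = 2.029.
E = E° − (0.0592/n) log Q = +1.93 − (0.0592/1)(2.029) = +1.810 V.

+1.810 V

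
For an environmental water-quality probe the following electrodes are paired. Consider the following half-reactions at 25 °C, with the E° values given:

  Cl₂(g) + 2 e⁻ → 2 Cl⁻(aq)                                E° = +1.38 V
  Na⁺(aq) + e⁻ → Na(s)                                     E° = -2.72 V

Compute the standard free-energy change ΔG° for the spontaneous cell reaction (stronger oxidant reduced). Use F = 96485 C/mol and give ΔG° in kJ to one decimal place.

-791.2 kJ

Cl₂/Cl⁻ (E° = +1.38 V) is the cathode; Na⁺/Na (E° = -2.72 V) is the anode, so E°cell = +4.10 V.
Balancing electrons gives n = 2 (lcm of 2 and 1).
ΔG° = −nFE° = −(2)(96485)(+4.10) = -791,177 J = -791.2 kJ.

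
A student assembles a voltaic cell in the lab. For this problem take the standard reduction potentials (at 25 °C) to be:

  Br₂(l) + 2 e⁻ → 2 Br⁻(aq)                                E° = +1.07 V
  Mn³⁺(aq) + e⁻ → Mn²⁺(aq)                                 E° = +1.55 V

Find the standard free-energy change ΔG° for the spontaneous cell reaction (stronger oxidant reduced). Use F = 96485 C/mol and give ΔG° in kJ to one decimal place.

-92.6 kJ

Mn³⁺/Mn²⁺ (E° = +1.55 V) is the cathode; Br₂/Br⁻ (E° = +1.07 V) is the anode, so E°cell = +0.48 V.
Balancing electrons gives n = 2 (lcm of 1 and 2).
ΔG° = −nFE° = −(2)(96485)(+0.48) = -92,626 J = -92.6 kJ.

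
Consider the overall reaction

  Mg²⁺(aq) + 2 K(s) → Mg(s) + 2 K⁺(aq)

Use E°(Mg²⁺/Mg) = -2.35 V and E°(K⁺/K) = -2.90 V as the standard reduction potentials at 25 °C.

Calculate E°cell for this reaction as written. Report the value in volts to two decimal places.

The Mg²⁺/Mg couple has the higher reduction potential, so it is the cathode; K⁺/K is oxidised at the anode.
E°cell = E°(cathode) − E°(anode) = (-2.35) − (-2.90) = +0.55 V.
Since E°cell > 0, the reaction is spontaneous under standard conditions.

+0.55 V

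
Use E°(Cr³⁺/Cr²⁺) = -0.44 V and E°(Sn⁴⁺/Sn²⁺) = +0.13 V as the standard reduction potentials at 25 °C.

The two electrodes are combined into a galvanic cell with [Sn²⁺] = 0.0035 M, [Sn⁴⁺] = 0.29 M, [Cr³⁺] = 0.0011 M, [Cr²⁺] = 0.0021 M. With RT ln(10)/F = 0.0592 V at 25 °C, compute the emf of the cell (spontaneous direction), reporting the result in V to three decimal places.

+0.643 V

Sn⁴⁺/Sn²⁺ is the cathode (higher E°), Cr³⁺/Cr²⁺ the anode: E°cell = +0.13 − (-0.44) = +0.57 V, n = 2.
Overall: Sn⁴⁺(aq) + 2 Cr²⁺(aq) → Sn²⁺(aq) + 2 Cr³⁺(aq)
Q = [Sn²⁺]·[Cr³⁺]^2 / ([Sn⁴⁺]·[Cr²⁺]^2); log Q = -2.480.
E = E° − (0.0592/n) log Q = +0.57 − (0.0592/2)(-2.480) = +0.643 V.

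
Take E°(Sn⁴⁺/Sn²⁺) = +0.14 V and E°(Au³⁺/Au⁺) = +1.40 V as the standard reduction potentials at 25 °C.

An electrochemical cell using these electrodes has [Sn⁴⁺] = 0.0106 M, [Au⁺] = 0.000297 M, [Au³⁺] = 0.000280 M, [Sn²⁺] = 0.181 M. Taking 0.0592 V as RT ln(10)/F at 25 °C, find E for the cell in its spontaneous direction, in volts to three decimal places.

+1.296 V

Au³⁺/Au⁺ is the cathode (higher E°), Sn⁴⁺/Sn²⁺ the anode: E°cell = +1.40 − (+0.14) = +1.26 V, n = 2.
Overall: Au³⁺(aq) + Sn²⁺(aq) → Au⁺(aq) + Sn⁴⁺(aq)
Q = [Au⁺]·[Sn⁴⁺] / ([Au³⁺]·[Sn²⁺]); log Q = -1.207.
E = E° − (0.0592/n) log Q = +1.26 − (0.0592/2)(-1.207) = +1.296 V.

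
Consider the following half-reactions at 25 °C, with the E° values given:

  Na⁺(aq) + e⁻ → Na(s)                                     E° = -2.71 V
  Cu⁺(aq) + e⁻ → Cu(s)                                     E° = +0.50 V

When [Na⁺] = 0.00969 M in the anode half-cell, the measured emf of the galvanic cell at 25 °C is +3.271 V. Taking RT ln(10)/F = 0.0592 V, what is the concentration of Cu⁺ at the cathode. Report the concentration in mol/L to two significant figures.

Cu⁺/Cu is the cathode, Na⁺/Na the anode: E°cell = +3.21 V, n = 1.
Overall reaction: Cu⁺(aq) + Na(s) → Cu(s) + Na⁺(aq); Q = [Na⁺]^1/[Cu⁺]^1.
From E = E° − (0.0592/n) log Q: log Q = (E° − E)·n/0.0592 = (+3.21 − (+3.271))·1/0.0592 = -1.0304.
So 1·log[Cu⁺] = 1·log(0.00969) − log Q = -2.0137 − (-1.0304) = -0.9833; [Cu⁺] = 10^(-0.9833) ≈ 0.10 M.

0.10 M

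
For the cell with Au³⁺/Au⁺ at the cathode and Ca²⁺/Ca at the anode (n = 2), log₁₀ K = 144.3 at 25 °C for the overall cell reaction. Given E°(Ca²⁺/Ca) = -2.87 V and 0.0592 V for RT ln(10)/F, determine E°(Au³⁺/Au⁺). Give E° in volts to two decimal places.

+1.40 V

E°cell = (0.0592/n)·log K = (0.0592/2)(144.3) = +4.271 V.
Since Au³⁺/Au⁺ is the cathode and Ca²⁺/Ca the anode, E°cell = E°(Au³⁺/Au⁺) − E°(Ca²⁺/Ca).
So E°(Au³⁺/Au⁺) = E°cell + E°(Ca²⁺/Ca) = +4.271 + (-2.87) = +1.40 V.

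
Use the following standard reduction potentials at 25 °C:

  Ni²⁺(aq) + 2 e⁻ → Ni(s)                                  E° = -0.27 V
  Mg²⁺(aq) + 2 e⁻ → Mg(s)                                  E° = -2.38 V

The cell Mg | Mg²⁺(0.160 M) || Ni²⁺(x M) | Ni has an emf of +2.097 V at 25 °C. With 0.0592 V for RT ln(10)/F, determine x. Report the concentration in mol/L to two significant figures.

0.058 M

Ni²⁺/Ni is the cathode, Mg²⁺/Mg the anode: E°cell = +2.11 V, n = 2.
Overall reaction: Ni²⁺(aq) + Mg(s) → Ni(s) + Mg²⁺(aq); Q = [Mg²⁺]^1/[Ni²⁺]^1.
From E = E° − (0.0592/n) log Q: log Q = (E° − E)·n/0.0592 = (+2.11 − (+2.097))·2/0.0592 = 0.4392.
So 1·log[Ni²⁺] = 1·log(0.16) − log Q = -0.7959 − (0.4392) = -1.2351; [Ni²⁺] = 10^(-1.2351) ≈ 0.058 M.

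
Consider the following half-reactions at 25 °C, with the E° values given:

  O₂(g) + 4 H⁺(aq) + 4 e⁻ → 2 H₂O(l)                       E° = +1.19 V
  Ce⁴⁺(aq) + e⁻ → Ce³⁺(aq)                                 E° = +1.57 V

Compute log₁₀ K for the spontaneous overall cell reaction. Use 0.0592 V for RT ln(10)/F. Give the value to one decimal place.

25.7

Cathode: Ce⁴⁺/Ce³⁺; anode: O₂/H₂O. E°cell = +0.38 V, n = 4.
log K = nE°cell / 0.0592 = (4)(+0.38) / 0.0592 = 25.7.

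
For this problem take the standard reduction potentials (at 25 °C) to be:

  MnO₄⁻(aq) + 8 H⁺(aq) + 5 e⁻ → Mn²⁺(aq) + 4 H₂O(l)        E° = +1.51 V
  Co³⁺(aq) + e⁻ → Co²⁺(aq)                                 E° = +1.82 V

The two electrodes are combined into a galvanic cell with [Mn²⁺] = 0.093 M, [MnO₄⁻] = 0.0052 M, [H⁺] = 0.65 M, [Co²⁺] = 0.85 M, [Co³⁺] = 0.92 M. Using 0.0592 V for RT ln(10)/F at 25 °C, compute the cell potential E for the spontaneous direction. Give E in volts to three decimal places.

+0.345 V

Co³⁺/Co²⁺ is the cathode (higher E°), MnO₄⁻/Mn²⁺ the anode: E°cell = +1.82 − (+1.51) = +0.31 V, n = 5.
Overall: 5 Co³⁺(aq) + Mn²⁺(aq) + 4 H₂O(l) → 5 Co²⁺(aq) + MnO₄⁻(aq) + 8 H⁺(aq)
Q = [Co²⁺]^5·[MnO₄⁻]·[H⁺]^8 / ([Co³⁺]^5·[Mn²⁺]); log Q = -2.921.
E = E° − (0.0592/n) log Q = +0.31 − (0.0592/5)(-2.921) = +0.345 V.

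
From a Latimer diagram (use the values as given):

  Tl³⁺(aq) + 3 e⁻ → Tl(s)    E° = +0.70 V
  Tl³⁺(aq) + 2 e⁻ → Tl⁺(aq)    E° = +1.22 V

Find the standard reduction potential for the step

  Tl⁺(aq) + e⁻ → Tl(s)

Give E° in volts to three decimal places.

-0.340 V

Sequential free energies add, so n₃E°₃ = n₁E°₁ + n₂E°₂.
With n₃ = 3, and the known step contributing 2×(+1.22) V, the unknown satisfies 1·E° = 3×(+0.70) − 2×(+1.22) = -0.340.
E° = -0.340 / 1 = -0.340 V.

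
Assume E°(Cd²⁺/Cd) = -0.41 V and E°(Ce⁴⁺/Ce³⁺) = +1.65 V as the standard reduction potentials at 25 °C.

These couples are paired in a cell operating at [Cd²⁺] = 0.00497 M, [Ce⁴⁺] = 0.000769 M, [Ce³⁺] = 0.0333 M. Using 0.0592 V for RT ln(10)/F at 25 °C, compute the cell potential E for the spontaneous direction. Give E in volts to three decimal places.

Ce⁴⁺/Ce³⁺ is the cathode (higher E°), Cd²⁺/Cd the anode: E°cell = +1.65 − (-0.41) = +2.06 V, n = 2.
Overall: 2 Ce⁴⁺(aq) + Cd(s) → 2 Ce³⁺(aq) + Cd²⁺(aq)
Q = [Ce³⁺]^2·[Cd²⁺] / ([Ce⁴⁺]^2); log Q = 0.969.
E = E° − (0.0592/n) log Q = +2.06 − (0.0592/2)(0.969) = +2.031 V.

+2.031 V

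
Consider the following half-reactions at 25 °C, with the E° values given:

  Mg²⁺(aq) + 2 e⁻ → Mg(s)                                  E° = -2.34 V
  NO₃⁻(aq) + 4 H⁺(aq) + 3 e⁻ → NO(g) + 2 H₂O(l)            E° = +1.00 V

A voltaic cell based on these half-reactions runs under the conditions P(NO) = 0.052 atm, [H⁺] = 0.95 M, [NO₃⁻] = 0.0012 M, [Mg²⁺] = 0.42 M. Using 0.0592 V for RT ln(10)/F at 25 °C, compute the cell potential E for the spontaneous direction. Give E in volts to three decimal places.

NO₃⁻/NO is the cathode (higher E°), Mg²⁺/Mg the anode: E°cell = +1.00 − (-2.34) = +3.34 V, n = 6.
Overall: 2 NO₃⁻(aq) + 8 H⁺(aq) + 3 Mg(s) → 2 NO(g) + 4 H₂O(l) + 3 Mg²⁺(aq)
Q = P(NO)^2·[Mg²⁺]^3 / ([NO₃⁻]^2·[H⁺]^8); log Q = 2.322.
E = E° − (0.0592/n) log Q = +3.34 − (0.0592/6)(2.322) = +3.317 V.

+3.317 V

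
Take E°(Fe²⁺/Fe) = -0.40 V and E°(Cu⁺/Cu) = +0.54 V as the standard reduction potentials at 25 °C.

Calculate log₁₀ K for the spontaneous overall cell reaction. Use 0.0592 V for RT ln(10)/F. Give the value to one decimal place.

31.8

Cathode: Cu⁺/Cu; anode: Fe²⁺/Fe. E°cell = +0.94 V, n = 2.
log K = nE°cell / 0.0592 = (2)(+0.94) / 0.0592 = 31.8.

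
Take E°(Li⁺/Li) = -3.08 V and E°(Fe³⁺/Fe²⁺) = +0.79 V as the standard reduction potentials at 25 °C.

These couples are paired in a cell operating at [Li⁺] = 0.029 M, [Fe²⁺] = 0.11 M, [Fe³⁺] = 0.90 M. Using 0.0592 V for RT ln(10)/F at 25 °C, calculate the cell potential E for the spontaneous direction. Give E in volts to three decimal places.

Fe³⁺/Fe²⁺ is the cathode (higher E°), Li⁺/Li the anode: E°cell = +0.79 − (-3.08) = +3.87 V, n = 1.
Overall: Fe³⁺(aq) + Li(s) → Fe²⁺(aq) + Li⁺(aq)
Q = [Fe²⁺]·[Li⁺] / ([Fe³⁺]); log Q = -2.450.
E = E° − (0.0592/n) log Q = +3.87 − (0.0592/1)(-2.450) = +4.015 V.

+4.015 V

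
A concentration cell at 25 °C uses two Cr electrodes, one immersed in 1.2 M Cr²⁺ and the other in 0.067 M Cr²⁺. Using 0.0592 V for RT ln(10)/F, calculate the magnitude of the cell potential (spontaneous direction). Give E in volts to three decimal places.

+0.037 V

For a concentration cell E°cell = 0. The 1.2 M side is the cathode (reduction is favoured where [Cr²⁺] is higher).
With n = 2, E = −(0.0592/2) log([Cr²⁺]ₐₙ/[Cr²⁺]꜀ₐₜ) = −(0.0592/2) log(0.067/1.2) = −(0.0592/2)(-1.253) = +0.037 V.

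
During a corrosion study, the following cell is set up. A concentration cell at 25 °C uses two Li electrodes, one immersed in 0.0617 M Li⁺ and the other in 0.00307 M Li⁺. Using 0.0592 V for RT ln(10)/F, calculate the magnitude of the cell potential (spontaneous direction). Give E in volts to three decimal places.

+0.077 V

For a concentration cell E°cell = 0. The 0.0617 M side is the cathode (reduction is favoured where [Li⁺] is higher).
With n = 1, E = −(0.0592/1) log([Li⁺]ₐₙ/[Li⁺]꜀ₐₜ) = −(0.0592/1) log(0.00307/0.0617) = −(0.0592/1)(-1.303) = +0.077 V.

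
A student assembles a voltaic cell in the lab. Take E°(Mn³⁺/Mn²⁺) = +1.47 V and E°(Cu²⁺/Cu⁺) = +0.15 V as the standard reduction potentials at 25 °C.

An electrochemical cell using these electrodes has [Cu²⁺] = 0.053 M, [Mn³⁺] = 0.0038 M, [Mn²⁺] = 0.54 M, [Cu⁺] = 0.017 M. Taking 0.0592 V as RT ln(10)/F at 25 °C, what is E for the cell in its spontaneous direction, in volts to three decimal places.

+1.163 V

Mn³⁺/Mn²⁺ is the cathode (higher E°), Cu²⁺/Cu⁺ the anode: E°cell = +1.47 − (+0.15) = +1.32 V, n = 1.
Overall: Mn³⁺(aq) + Cu⁺(aq) → Mn²⁺(aq) + Cu²⁺(aq)
Q = [Mn²⁺]·[Cu²⁺] / ([Mn³⁺]·[Cu⁺]); log Q = 2.646.
E = E° − (0.0592/n) log Q = +1.32 − (0.0592/1)(2.646) = +1.163 V.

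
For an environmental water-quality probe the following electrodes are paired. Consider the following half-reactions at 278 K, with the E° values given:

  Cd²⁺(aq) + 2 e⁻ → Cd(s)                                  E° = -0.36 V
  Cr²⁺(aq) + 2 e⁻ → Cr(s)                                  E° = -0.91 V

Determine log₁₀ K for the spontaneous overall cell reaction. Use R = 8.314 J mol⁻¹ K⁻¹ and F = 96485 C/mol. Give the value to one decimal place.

Cathode: Cd²⁺/Cd; anode: Cr²⁺/Cr. E°cell = (-0.36) − (-0.91) = +0.55 V, with n = 2.
ΔG° = −nFE° = −RT ln K, so ln K = nFE°/(RT) = (2)(96485)(+0.55) / ((8.314)(278)) = 45.920.
log₁₀ K = 45.920 / ln 10 = 19.9.

19.9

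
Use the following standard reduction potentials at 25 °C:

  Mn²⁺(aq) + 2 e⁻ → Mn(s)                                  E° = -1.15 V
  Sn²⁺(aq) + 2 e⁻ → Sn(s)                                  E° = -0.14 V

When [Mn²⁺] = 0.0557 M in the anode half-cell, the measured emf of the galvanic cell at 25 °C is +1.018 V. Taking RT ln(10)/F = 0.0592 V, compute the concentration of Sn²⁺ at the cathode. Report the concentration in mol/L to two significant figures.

0.10 M

Sn²⁺/Sn is the cathode, Mn²⁺/Mn the anode: E°cell = +1.01 V, n = 2.
Overall reaction: Sn²⁺(aq) + Mn(s) → Sn(s) + Mn²⁺(aq); Q = [Mn²⁺]^1/[Sn²⁺]^1.
From E = E° − (0.0592/n) log Q: log Q = (E° − E)·n/0.0592 = (+1.01 − (+1.018))·2/0.0592 = -0.2703.
So 1·log[Sn²⁺] = 1·log(0.0557) − log Q = -1.2541 − (-0.2703) = -0.9838; [Sn²⁺] = 10^(-0.9838) ≈ 0.10 M.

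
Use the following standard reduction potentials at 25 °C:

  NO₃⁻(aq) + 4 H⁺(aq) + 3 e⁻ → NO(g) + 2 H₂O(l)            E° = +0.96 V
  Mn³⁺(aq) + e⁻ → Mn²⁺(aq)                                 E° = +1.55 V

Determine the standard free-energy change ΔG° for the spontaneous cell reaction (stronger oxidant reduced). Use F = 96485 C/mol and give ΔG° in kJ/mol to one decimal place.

-170.8 kJ/mol

Mn³⁺/Mn²⁺ (E° = +1.55 V) is the cathode; NO₃⁻/NO (E° = +0.96 V) is the anode, so E°cell = +0.59 V.
Balancing electrons gives n = 3 (lcm of 1 and 3).
ΔG° = −nFE° = −(3)(96485)(+0.59) = -170,778 J = -170.8 kJ/mol.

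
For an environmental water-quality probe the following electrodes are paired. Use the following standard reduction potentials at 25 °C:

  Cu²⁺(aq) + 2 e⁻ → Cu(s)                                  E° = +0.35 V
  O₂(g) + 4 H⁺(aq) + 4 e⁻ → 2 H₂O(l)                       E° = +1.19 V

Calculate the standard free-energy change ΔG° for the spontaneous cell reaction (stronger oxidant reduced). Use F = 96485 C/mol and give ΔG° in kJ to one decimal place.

-324.2 kJ

O₂/H₂O (E° = +1.19 V) is the cathode; Cu²⁺/Cu (E° = +0.35 V) is the anode, so E°cell = +0.84 V.
Balancing electrons gives n = 4 (lcm of 4 and 2).
ΔG° = −nFE° = −(4)(96485)(+0.84) = -324,190 J = -324.2 kJ.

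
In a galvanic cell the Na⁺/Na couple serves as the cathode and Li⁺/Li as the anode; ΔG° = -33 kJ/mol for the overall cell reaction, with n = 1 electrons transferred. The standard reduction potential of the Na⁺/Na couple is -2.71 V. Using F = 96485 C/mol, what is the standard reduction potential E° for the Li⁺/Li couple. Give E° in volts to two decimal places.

-3.05 V

E°cell = −ΔG°/(nF) = −(-33×10³)/((1)(96485)) = +0.342 V.
Since Na⁺/Na is the cathode and Li⁺/Li the anode, E°cell = E°(Na⁺/Na) − E°(Li⁺/Li).
So E°(Li⁺/Li) = E°(Na⁺/Na) − E°cell = (-2.71) − (+0.342) = -3.05 V.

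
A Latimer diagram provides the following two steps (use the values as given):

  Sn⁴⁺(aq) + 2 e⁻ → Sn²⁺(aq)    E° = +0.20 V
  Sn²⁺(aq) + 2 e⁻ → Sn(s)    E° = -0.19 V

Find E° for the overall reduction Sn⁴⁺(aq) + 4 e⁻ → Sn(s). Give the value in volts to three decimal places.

Since ΔG° = −nFE° is additive over sequential reductions, n₃E°₃ = n₁E°₁ + n₂E°₂.
E°₃ = (2×+0.20 + 2×-0.19) / 4 = (+0.020) / 4 = +0.005 V.

+0.005 V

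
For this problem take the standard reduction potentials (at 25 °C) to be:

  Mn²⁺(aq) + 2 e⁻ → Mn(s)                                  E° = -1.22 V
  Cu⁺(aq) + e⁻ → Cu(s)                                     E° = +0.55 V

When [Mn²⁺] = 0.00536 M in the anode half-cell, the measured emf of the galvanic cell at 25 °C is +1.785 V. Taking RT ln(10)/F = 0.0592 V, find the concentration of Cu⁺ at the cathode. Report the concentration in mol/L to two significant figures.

Cu⁺/Cu is the cathode, Mn²⁺/Mn the anode: E°cell = +1.77 V, n = 2.
Overall reaction: 2 Cu⁺(aq) + Mn(s) → 2 Cu(s) + Mn²⁺(aq); Q = [Mn²⁺]^1/[Cu⁺]^2.
From E = E° − (0.0592/n) log Q: log Q = (E° − E)·n/0.0592 = (+1.77 − (+1.785))·2/0.0592 = -0.5068.
So 2·log[Cu⁺] = 1·log(0.00536) − log Q = -2.2708 − (-0.5068) = -1.7640; log[Cu⁺] = -1.7640 / 2 = -0.8820; [Cu⁺] = 10^(-0.8820) ≈ 0.13 M.

0.13 M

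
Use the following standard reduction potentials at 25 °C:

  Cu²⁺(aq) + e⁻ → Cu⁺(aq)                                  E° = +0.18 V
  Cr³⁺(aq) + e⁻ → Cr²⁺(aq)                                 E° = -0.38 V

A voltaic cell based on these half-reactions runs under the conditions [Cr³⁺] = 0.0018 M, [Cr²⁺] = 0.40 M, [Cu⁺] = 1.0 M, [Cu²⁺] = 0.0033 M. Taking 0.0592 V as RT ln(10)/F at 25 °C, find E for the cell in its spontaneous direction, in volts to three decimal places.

Cu²⁺/Cu⁺ is the cathode (higher E°), Cr³⁺/Cr²⁺ the anode: E°cell = +0.18 − (-0.38) = +0.56 V, n = 1.
Overall: Cu²⁺(aq) + Cr²⁺(aq) → Cu⁺(aq) + Cr³⁺(aq)
Q = [Cu⁺]·[Cr³⁺] / ([Cu²⁺]·[Cr²⁺]); log Q = 0.135.
E = E° − (0.0592/n) log Q = +0.56 − (0.0592/1)(0.135) = +0.552 V.

+0.552 V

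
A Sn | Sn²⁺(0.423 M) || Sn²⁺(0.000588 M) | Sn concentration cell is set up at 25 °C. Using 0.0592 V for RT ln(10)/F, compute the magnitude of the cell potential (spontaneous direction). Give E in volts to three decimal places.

For a concentration cell E°cell = 0. The 0.423 M side is the cathode (reduction is favoured where [Sn²⁺] is higher).
With n = 2, E = −(0.0592/2) log([Sn²⁺]ₐₙ/[Sn²⁺]꜀ₐₜ) = −(0.0592/2) log(0.000588/0.423) = −(0.0592/2)(-2.857) = +0.085 V.

+0.085 V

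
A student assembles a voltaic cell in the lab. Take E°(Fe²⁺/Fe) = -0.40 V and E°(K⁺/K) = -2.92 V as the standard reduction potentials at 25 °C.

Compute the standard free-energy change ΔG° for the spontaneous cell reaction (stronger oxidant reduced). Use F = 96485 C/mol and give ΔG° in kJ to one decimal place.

Fe²⁺/Fe (E° = -0.40 V) is the cathode; K⁺/K (E° = -2.92 V) is the anode, so E°cell = +2.52 V.
Balancing electrons gives n = 2 (lcm of 2 and 1).
ΔG° = −nFE° = −(2)(96485)(+2.52) = -486,284 J = -486.3 kJ.

-486.3 kJ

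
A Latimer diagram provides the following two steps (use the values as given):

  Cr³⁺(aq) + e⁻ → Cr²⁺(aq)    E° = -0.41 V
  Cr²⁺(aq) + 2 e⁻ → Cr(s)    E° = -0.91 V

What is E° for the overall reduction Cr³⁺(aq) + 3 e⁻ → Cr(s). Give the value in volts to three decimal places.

-0.743 V

Standard free energies of sequential steps add: ΔG°₃ = ΔG°₁ + ΔG°₂, so n₃E°₃ = n₁E°₁ + n₂E°₂.
E°₃ = (1×-0.41 + 2×-0.91) / 3 = (-2.230) / 3 = -0.743 V.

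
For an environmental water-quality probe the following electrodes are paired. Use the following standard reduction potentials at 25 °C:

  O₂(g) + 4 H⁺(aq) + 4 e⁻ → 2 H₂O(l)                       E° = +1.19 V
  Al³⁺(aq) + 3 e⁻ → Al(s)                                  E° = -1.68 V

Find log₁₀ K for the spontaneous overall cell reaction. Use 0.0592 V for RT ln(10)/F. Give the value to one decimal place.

581.8

Cathode: O₂/H₂O; anode: Al³⁺/Al. E°cell = +2.87 V, n = 12.
log K = nE°cell / 0.0592 = (12)(+2.87) / 0.0592 = 581.8.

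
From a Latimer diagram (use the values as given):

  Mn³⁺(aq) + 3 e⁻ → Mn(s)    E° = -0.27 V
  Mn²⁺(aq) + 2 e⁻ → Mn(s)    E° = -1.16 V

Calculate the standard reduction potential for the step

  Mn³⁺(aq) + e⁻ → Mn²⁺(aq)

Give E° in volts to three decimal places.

+1.510 V

Sequential free energies add, so n₃E°₃ = n₁E°₁ + n₂E°₂.
With n₃ = 3, and the known step contributing 2×(-1.16) V, the unknown satisfies 1·E° = 3×(-0.27) − 2×(-1.16) = +1.510.
E° = +1.510 / 1 = +1.510 V.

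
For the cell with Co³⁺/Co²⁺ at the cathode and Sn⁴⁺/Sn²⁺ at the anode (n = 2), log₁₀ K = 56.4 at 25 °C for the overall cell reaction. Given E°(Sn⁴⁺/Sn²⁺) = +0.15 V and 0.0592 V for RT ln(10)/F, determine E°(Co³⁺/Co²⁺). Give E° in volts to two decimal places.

E°cell = (0.0592/n)·log K = (0.0592/2)(56.4) = +1.669 V.
Since Co³⁺/Co²⁺ is the cathode and Sn⁴⁺/Sn²⁺ the anode, E°cell = E°(Co³⁺/Co²⁺) − E°(Sn⁴⁺/Sn²⁺).
So E°(Co³⁺/Co²⁺) = E°cell + E°(Sn⁴⁺/Sn²⁺) = +1.669 + (+0.15) = +1.82 V.

+1.82 V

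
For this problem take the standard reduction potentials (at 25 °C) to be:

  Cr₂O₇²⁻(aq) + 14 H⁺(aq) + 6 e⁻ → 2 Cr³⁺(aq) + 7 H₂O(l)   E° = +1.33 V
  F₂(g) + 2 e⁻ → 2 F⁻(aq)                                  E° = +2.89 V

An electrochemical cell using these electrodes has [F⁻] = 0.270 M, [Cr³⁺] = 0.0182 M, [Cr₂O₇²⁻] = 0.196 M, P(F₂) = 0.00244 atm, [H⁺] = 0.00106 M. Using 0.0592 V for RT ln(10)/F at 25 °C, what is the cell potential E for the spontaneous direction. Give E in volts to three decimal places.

+1.900 V

F₂/F⁻ is the cathode (higher E°), Cr₂O₇²⁻/Cr³⁺ the anode: E°cell = +2.89 − (+1.33) = +1.56 V, n = 6.
Overall: 3 F₂(g) + 2 Cr³⁺(aq) + 7 H₂O(l) → 6 F⁻(aq) + Cr₂O₇²⁻(aq) + 14 H⁺(aq)
Q = [F⁻]^6·[Cr₂O₇²⁻]·[H⁺]^14 / (P(F₂)^3·[Cr³⁺]^2); log Q = -34.448.
E = E° − (0.0592/n) log Q = +1.56 − (0.0592/6)(-34.448) = +1.900 V.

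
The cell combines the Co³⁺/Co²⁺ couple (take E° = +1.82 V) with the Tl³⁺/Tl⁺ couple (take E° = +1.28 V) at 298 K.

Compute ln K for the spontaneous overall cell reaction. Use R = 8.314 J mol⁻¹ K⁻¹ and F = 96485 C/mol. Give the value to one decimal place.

Cathode: Co³⁺/Co²⁺; anode: Tl³⁺/Tl⁺. E°cell = (+1.82) − (+1.28) = +0.54 V, with n = 2.
ΔG° = −nFE° = −RT ln K, so ln K = nFE°/(RT) = (2)(96485)(+0.54) / ((8.314)(298)) = 42.059.

42.1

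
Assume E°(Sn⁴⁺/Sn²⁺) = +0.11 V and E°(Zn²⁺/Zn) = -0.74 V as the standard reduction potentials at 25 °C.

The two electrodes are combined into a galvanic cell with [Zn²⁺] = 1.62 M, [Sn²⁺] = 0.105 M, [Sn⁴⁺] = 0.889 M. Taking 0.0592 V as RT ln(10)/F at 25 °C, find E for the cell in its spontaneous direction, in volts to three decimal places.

+0.871 V

Sn⁴⁺/Sn²⁺ is the cathode (higher E°), Zn²⁺/Zn the anode: E°cell = +0.11 − (-0.74) = +0.85 V, n = 2.
Overall: Sn⁴⁺(aq) + Zn(s) → Sn²⁺(aq) + Zn²⁺(aq)
Q = [Sn²⁺]·[Zn²⁺] / ([Sn⁴⁺]); log Q = -0.718.
E = E° − (0.0592/n) log Q = +0.85 − (0.0592/2)(-0.718) = +0.871 V.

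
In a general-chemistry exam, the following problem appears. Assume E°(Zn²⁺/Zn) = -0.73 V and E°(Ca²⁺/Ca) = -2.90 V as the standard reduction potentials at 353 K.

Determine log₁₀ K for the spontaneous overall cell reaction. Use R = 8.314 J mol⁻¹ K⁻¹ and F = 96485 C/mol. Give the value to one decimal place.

Cathode: Zn²⁺/Zn; anode: Ca²⁺/Ca. E°cell = (-0.73) − (-2.90) = +2.17 V, with n = 2.
ΔG° = −nFE° = −RT ln K, so ln K = nFE°/(RT) = (2)(96485)(+2.17) / ((8.314)(353)) = 142.681.
log₁₀ K = 142.681 / ln 10 = 62.0.

62.0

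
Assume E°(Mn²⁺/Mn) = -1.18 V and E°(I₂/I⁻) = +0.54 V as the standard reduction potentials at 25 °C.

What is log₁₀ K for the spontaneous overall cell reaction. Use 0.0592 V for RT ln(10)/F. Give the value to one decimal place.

58.1

Cathode: I₂/I⁻; anode: Mn²⁺/Mn. E°cell = +1.72 V, n = 2.
log K = nE°cell / 0.0592 = (2)(+1.72) / 0.0592 = 58.1.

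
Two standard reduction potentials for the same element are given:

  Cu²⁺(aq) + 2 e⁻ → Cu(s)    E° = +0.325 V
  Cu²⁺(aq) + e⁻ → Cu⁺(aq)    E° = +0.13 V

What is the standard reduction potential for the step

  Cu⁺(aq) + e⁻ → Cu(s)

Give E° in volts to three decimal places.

Sequential free energies add, so n₃E°₃ = n₁E°₁ + n₂E°₂.
With n₃ = 2, and the known step contributing 1×(+0.13) V, the unknown satisfies 1·E° = 2×(+0.325) − 1×(+0.13) = +0.520.
E° = +0.520 / 1 = +0.520 V.

+0.520 V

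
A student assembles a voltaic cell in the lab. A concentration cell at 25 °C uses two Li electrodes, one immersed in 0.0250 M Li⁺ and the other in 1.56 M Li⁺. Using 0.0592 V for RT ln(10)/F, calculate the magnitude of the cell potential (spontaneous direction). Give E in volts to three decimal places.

+0.106 V

For a concentration cell E°cell = 0. The 1.56 M side is the cathode (reduction is favoured where [Li⁺] is higher).
With n = 1, E = −(0.0592/1) log([Li⁺]ₐₙ/[Li⁺]꜀ₐₜ) = −(0.0592/1) log(0.025/1.56) = −(0.0592/1)(-1.795) = +0.106 V.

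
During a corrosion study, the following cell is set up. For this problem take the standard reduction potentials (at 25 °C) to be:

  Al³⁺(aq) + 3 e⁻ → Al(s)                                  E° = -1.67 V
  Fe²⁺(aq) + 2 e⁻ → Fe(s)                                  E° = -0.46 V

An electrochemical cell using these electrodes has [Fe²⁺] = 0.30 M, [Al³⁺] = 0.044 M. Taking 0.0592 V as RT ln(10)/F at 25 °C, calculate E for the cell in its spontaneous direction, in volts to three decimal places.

+1.221 V

Fe²⁺/Fe is the cathode (higher E°), Al³⁺/Al the anode: E°cell = -0.46 − (-1.67) = +1.21 V, n = 6.
Overall: 3 Fe²⁺(aq) + 2 Al(s) → 3 Fe(s) + 2 Al³⁺(aq)
Q = [Al³⁺]^2 / ([Fe²⁺]^3); log Q = -1.144.
E = E° − (0.0592/n) log Q = +1.21 − (0.0592/6)(-1.144) = +1.221 V.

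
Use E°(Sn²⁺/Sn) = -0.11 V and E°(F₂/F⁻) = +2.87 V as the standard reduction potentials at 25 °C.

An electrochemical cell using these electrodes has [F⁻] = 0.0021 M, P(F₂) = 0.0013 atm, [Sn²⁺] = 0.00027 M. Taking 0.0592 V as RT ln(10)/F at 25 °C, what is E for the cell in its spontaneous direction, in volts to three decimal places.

+3.159 V

F₂/F⁻ is the cathode (higher E°), Sn²⁺/Sn the anode: E°cell = +2.87 − (-0.11) = +2.98 V, n = 2.
Overall: F₂(g) + Sn(s) → 2 F⁻(aq) + Sn²⁺(aq)
Q = [F⁻]^2·[Sn²⁺] / (P(F₂)); log Q = -6.038.
E = E° − (0.0592/n) log Q = +2.98 − (0.0592/2)(-6.038) = +3.159 V.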